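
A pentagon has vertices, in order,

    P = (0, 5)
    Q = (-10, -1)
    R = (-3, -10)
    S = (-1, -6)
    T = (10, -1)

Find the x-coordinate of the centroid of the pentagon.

-124/133

Apply the shoelace (surveyor's) formula. First the cross-terms c_i = x_i·y_{i+1} − x_{i+1}·y_i:
  50, 97, 8, 61, 50  ⇒  2A = 266, A = 133.
Then Σ (x_i + x_{i+1})·c_i = -744, so x̄ = -744 / (6·133) = -124/133.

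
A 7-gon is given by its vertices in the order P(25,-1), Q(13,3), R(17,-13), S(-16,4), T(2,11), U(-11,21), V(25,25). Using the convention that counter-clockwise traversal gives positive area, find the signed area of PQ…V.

P→Q: (25)(3) − (13)(-1) = 88
Q→R: (13)(-13) − (17)(3) = -220
R→S: (17)(4) − (-16)(-13) = -140
S→T: (-16)(11) − (2)(4) = -184
T→U: (2)(21) − (-11)(11) = 163
U→V: (-11)(25) − (25)(21) = -800
V→P: (25)(-1) − (25)(25) = -650
Σ = -1743
Signed area = Σ/2 = -871.5 (negative ⇒ clockwise traversal).

-871.5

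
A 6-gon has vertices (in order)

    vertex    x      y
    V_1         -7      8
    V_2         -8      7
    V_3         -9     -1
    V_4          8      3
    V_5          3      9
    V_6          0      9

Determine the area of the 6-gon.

Apply the shoelace formula: 2A = Σ (x_i·y_{i+1} − x_{i+1}·y_i), indices taken mod 6.
Σ = (15) + (71) + (-19) + (63) + (27) + (63) = 220
Area = |Σ|/2 = 110.

110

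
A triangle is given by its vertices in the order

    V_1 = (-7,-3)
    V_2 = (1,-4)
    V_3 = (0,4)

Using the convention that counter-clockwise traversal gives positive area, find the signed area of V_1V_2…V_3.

31.5

Apply the shoelace formula: 2A = Σ (x_i·y_{i+1} − x_{i+1}·y_i), indices taken mod 3.
Σ = (31) + (4) + (28) = 63
Signed area = Σ/2 = 31.5 (positive ⇒ counter-clockwise traversal).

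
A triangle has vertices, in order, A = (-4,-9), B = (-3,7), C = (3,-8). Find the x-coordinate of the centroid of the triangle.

Apply the shoelace (surveyor's) formula. First the cross-terms c_i = x_i·y_{i+1} − x_{i+1}·y_i:
  -55, 3, -59  ⇒  2A = -111, A = -55.5.
Then Σ (x_i + x_{i+1})·c_i = 444, so x̄ = 444 / (6·(-55.5)) = -4/3.

-4/3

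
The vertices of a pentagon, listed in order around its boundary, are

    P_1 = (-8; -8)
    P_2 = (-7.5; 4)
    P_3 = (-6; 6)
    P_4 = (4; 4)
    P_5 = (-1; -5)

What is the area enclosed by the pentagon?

Σ = (-92) + (-21) + (-48) + (-16) + (-32) = -209
Area = |Σ|/2 = 104.5.

104.5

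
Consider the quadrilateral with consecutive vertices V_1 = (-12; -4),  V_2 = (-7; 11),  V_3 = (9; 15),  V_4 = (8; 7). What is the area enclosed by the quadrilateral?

Σ = (-160) + (-204) + (-57) + (52) = -369
Area = |Σ|/2 = 184.5.

184.5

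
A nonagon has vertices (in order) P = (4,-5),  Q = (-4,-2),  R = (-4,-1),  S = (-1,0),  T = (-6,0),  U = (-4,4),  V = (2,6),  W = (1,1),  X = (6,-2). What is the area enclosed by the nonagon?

61.5

Apply the surveyor's formula: 2A = Σ (x_i·y_{i+1} − x_{i+1}·y_i), indices taken mod 9.
P→Q: (4)(-2) − (-4)(-5) = -28
Q→R: (-4)(-1) − (-4)(-2) = -4
R→S: (-4)(0) − (-1)(-1) = -1
S→T: (-1)(0) − (-6)(0) = 0
T→U: (-6)(4) − (-4)(0) = -24
U→V: (-4)(6) − (2)(4) = -32
V→W: (2)(1) − (1)(6) = -4
W→X: (1)(-2) − (6)(1) = -8
X→P: (6)(-5) − (4)(-2) = -22
Σ = -123
Area = |Σ|/2 = 61.5.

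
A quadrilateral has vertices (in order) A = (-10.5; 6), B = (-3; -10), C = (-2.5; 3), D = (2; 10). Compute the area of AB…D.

87.5

Apply the shoelace formula: 2A = Σ (x_i·y_{i+1} − x_{i+1}·y_i), indices taken mod 4.
Σ = (123) + (-34) + (-31) + (117) = 175
Area = |Σ|/2 = 87.5.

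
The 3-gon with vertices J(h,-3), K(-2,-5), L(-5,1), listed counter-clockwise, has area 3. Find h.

The doubled signed area Σ (x_i y_{i+1} − x_{i+1} y_i) is linear in h.
With h=0 it equals -18; the coefficient of h is -6 (from the two edges through J).
So -6·h + -18 = 2·3 = 6 ⇒ h = -4.

-4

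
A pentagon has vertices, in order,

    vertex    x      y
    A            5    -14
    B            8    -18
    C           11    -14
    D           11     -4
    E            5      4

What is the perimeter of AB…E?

|AB| = √((3)² + (-4)²) = √25 = 5
|BC| = √((3)² + (4)²) = √25 = 5
|CD| = √((0)² + (10)²) = √100 = 10
|DE| = √((-6)² + (8)²) = √100 = 10
|EA| = √((0)² + (-18)²) = √324 = 18
Perimeter = 5 + 5 + 10 + 10 + 18 = 48.

48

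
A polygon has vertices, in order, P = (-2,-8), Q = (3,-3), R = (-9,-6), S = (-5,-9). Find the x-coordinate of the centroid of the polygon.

-284/87

Apply Gauss's area formula. First the cross-terms c_i = x_i·y_{i+1} − x_{i+1}·y_i:
  30, -45, 51, 22  ⇒  2A = 58, A = 29.
Then Σ (x_i + x_{i+1})·c_i = -568, so x̄ = -568 / (6·29) = -284/87.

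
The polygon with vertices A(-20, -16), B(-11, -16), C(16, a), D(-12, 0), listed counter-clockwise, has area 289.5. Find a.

-13

The doubled signed area Σ (x_i y_{i+1} − x_{i+1} y_i) is linear in a.
With a=0 it equals 592; the coefficient of a is 1 (from the two edges through C).
So 1·a + 592 = 2·289.5 = 579 ⇒ a = -13.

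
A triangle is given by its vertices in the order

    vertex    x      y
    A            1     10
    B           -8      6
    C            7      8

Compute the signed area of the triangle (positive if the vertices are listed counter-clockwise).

21

Apply the shoelace (surveyor's) formula: 2A = Σ (x_i·y_{i+1} − x_{i+1}·y_i), indices taken mod 3.
Σ = (86) + (-106) + (62) = 42
Signed area = Σ/2 = 21 (positive ⇒ counter-clockwise traversal).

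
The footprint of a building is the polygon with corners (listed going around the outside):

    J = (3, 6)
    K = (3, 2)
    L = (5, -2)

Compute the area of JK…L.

Apply the surveyor's formula: 2A = Σ (x_i·y_{i+1} − x_{i+1}·y_i), indices taken mod 3.
Cross-terms: -12, -16, 36  ⇒  Σ = 8
Area = |Σ|/2 = 4.

4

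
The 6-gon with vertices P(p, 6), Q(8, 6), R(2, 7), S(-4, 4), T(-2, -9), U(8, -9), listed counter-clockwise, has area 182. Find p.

10

The doubled signed area Σ (x_i y_{i+1} − x_{i+1} y_i) is linear in p.
With p=0 it equals 214; the coefficient of p is 15 (from the two edges through P).
So 15·p + 214 = 2·182 = 364 ⇒ p = 10.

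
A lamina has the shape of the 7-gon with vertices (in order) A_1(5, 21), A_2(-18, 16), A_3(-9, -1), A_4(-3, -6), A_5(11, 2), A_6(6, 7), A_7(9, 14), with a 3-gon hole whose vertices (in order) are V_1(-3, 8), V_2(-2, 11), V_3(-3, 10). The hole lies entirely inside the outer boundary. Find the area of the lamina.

Outer boundary:
Apply the shoelace formula: 2A = Σ (x_i·y_{i+1} − x_{i+1}·y_i), indices taken mod 7.
A_1→A_2: (5)(16) − (-18)(21) = 458
A_2→A_3: (-18)(-1) − (-9)(16) = 162
A_3→A_4: (-9)(-6) − (-3)(-1) = 51
A_4→A_5: (-3)(2) − (11)(-6) = 60
A_5→A_6: (11)(7) − (6)(2) = 65
A_6→A_7: (6)(14) − (9)(7) = 21
A_7→A_1: (9)(21) − (5)(14) = 119
Σ = 936
Area = |Σ|/2 = 468.
Hole:
Apply the shoelace (surveyor's) formula: 2A = Σ (x_i·y_{i+1} − x_{i+1}·y_i), indices taken mod 3.
Cross-terms: -17, 13, 6  ⇒  Σ = 2
Area = |Σ|/2 = 1.
Net area = 468 − 1 = 467.

467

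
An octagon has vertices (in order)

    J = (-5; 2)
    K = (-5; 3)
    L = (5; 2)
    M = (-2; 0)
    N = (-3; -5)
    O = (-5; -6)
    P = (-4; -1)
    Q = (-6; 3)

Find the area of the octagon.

Apply the shoelace formula: 2A = Σ (x_i·y_{i+1} − x_{i+1}·y_i), indices taken mod 8.
Σ = (-5) + (-25) + (4) + (10) + (-7) + (-19) + (-18) + (3) = -57
Area = |Σ|/2 = 28.5.

28.5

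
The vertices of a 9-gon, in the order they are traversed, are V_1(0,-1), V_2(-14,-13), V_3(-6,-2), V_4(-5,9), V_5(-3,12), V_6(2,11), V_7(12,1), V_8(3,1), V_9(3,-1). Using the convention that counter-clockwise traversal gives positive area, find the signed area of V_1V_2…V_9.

-174

Cross-terms: -14, -50, -64, -33, -57, -130, 9, -6, -3  ⇒  Σ = -348
Signed area = Σ/2 = -174 (negative ⇒ clockwise traversal).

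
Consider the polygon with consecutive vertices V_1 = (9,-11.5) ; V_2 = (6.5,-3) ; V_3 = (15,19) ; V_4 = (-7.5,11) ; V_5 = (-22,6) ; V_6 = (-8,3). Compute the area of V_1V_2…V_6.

Σ = (47.75) + (168.5) + (307.5) + (197) + (-18) + (65) = 767.75
Area = |Σ|/2 = 383.875.

383.875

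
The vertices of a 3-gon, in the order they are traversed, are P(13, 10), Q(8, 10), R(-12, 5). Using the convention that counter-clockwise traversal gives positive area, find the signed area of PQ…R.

12.5

Apply the shoelace formula: 2A = Σ (x_i·y_{i+1} − x_{i+1}·y_i), indices taken mod 3.
P→Q: (13)(10) − (8)(10) = 50
Q→R: (8)(5) − (-12)(10) = 160
R→P: (-12)(10) − (13)(5) = -185
Σ = 25
Signed area = Σ/2 = 12.5 (positive ⇒ counter-clockwise traversal).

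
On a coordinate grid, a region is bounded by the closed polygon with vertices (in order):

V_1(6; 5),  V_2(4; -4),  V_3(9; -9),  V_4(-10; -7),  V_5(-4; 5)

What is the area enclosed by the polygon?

Apply the surveyor's formula: 2A = Σ (x_i·y_{i+1} − x_{i+1}·y_i), indices taken mod 5.
Σ = (-44) + (0) + (-153) + (-78) + (-50) = -325
Area = |Σ|/2 = 162.5.

162.5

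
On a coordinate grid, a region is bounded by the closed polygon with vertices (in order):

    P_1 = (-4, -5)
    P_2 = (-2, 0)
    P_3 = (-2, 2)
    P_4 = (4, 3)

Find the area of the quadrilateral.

18

Apply the surveyor's formula: 2A = Σ (x_i·y_{i+1} − x_{i+1}·y_i), indices taken mod 4.
P_1→P_2: (-4)(0) − (-2)(-5) = -10
P_2→P_3: (-2)(2) − (-2)(0) = -4
P_3→P_4: (-2)(3) − (4)(2) = -14
P_4→P_1: (4)(-5) − (-4)(3) = -8
Σ = -36
Area = |Σ|/2 = 18.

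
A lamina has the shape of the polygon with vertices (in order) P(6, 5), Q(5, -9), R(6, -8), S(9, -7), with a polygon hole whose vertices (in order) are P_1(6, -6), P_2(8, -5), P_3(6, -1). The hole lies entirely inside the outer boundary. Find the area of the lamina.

Outer boundary:
Apply the surveyor's formula: 2A = Σ (x_i·y_{i+1} − x_{i+1}·y_i), indices taken mod 4.
Cross-terms: -79, 14, 30, 87  ⇒  Σ = 52
Area = |Σ|/2 = 26.
Hole:
Apply the shoelace formula: 2A = Σ (x_i·y_{i+1} − x_{i+1}·y_i), indices taken mod 3.
Σ = (18) + (22) + (-30) = 10
Area = |Σ|/2 = 5.
Net area = 26 − 5 = 21.

21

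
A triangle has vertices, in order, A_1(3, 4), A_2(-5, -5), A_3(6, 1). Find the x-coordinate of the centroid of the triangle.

4/3

Apply the shoelace formula. First the cross-terms c_i = x_i·y_{i+1} − x_{i+1}·y_i:
  5, 25, 21  ⇒  2A = 51, A = 25.5.
Then Σ (x_i + x_{i+1})·c_i = 204, so x̄ = 204 / (6·25.5) = 4/3.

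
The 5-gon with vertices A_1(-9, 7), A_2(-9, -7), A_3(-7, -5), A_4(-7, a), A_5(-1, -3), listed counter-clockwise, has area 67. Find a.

Write out the shoelace sum; only the two edges meeting at A_4 involve a:
2·Area = [((-7)·a − (-7)·(-5)) + ((-7)·(-3) − (-1)·a)] + 88
       = -6·a + 74 = 134
⇒ a = -10.

-10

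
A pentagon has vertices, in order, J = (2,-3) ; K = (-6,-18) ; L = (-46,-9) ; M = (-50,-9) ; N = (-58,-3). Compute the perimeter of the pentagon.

132

|JK| = √((-8)² + (-15)²) = √289 = 17
|KL| = √((-40)² + (9)²) = √1681 = 41
|LM| = √((-4)² + (0)²) = √16 = 4
|MN| = √((-8)² + (6)²) = √100 = 10
|NJ| = √((60)² + (0)²) = √3600 = 60
Perimeter = 17 + 41 + 4 + 10 + 60 = 132.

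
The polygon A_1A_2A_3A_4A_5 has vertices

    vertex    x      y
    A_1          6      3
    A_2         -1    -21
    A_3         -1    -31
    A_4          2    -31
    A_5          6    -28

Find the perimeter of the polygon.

74

|A_1A_2| = √((-7)² + (-24)²) = √625 = 25
|A_2A_3| = √((0)² + (-10)²) = √100 = 10
|A_3A_4| = √((3)² + (0)²) = √9 = 3
|A_4A_5| = √((4)² + (3)²) = √25 = 5
|A_5A_1| = √((0)² + (31)²) = √961 = 31
Perimeter = 25 + 10 + 3 + 5 + 31 = 74.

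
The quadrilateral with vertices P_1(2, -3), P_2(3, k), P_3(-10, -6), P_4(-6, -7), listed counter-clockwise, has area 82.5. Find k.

The doubled signed area Σ (x_i y_{i+1} − x_{i+1} y_i) is linear in k.
With k=0 it equals 57; the coefficient of k is 12 (from the two edges through P_2).
So 12·k + 57 = 2·82.5 = 165 ⇒ k = 9.

9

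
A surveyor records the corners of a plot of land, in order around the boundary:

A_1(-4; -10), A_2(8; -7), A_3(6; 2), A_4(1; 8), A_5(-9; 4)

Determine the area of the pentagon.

197

Apply Gauss's area formula: 2A = Σ (x_i·y_{i+1} − x_{i+1}·y_i), indices taken mod 5.
A_1→A_2: (-4)(-7) − (8)(-10) = 108
A_2→A_3: (8)(2) − (6)(-7) = 58
A_3→A_4: (6)(8) − (1)(2) = 46
A_4→A_5: (1)(4) − (-9)(8) = 76
A_5→A_1: (-9)(-10) − (-4)(4) = 106
Σ = 394
Area = |Σ|/2 = 197.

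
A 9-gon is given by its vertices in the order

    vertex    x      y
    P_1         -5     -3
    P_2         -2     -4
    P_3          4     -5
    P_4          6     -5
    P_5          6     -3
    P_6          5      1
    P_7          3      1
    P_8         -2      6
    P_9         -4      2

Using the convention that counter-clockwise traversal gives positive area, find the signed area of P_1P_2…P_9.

73.5

Σ = (14) + (26) + (10) + (12) + (21) + (2) + (20) + (20) + (22) = 147
Signed area = Σ/2 = 73.5 (positive ⇒ counter-clockwise traversal).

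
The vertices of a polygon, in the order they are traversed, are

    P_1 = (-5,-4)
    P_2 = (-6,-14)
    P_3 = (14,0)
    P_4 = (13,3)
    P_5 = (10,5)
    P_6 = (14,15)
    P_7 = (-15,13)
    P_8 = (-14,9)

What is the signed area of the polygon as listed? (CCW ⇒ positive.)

Apply Gauss's area formula: 2A = Σ (x_i·y_{i+1} − x_{i+1}·y_i), indices taken mod 8.
Σ = (46) + (196) + (42) + (35) + (80) + (407) + (47) + (101) = 954
Signed area = Σ/2 = 477 (positive ⇒ counter-clockwise traversal).

477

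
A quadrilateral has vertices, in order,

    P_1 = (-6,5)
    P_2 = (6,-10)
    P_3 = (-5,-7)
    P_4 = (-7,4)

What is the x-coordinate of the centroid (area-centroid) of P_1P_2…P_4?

-293/142

Apply the shoelace (surveyor's) formula. First the cross-terms c_i = x_i·y_{i+1} − x_{i+1}·y_i:
  30, -92, -69, -11  ⇒  2A = -142, A = -71.
Then Σ (x_i + x_{i+1})·c_i = 879, so x̄ = 879 / (6·(-71)) = -293/142.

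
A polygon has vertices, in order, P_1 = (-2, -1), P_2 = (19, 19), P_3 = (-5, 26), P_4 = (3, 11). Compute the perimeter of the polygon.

|P_1P_2| = √((21)² + (20)²) = √841 = 29
|P_2P_3| = √((-24)² + (7)²) = √625 = 25
|P_3P_4| = √((8)² + (-15)²) = √289 = 17
|P_4P_1| = √((-5)² + (-12)²) = √169 = 13
Perimeter = 29 + 25 + 17 + 13 = 84.

84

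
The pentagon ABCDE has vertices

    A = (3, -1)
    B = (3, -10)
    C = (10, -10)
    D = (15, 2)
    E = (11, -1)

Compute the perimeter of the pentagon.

42

|AB| = √((0)² + (-9)²) = √81 = 9
|BC| = √((7)² + (0)²) = √49 = 7
|CD| = √((5)² + (12)²) = √169 = 13
|DE| = √((-4)² + (-3)²) = √25 = 5
|EA| = √((-8)² + (0)²) = √64 = 8
Perimeter = 9 + 7 + 13 + 5 + 8 = 42.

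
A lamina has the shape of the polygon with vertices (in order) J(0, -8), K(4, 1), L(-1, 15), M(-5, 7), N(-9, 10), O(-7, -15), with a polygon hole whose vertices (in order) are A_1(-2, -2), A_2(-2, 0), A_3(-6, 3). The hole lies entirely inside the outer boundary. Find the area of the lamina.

Outer boundary:
Apply the shoelace (surveyor's) formula: 2A = Σ (x_i·y_{i+1} − x_{i+1}·y_i), indices taken mod 6.
Cross-terms: 32, 61, 68, 13, 205, 56  ⇒  Σ = 435
Area = |Σ|/2 = 217.5.
Hole:
Apply the shoelace (surveyor's) formula: 2A = Σ (x_i·y_{i+1} − x_{i+1}·y_i), indices taken mod 3.
Cross-terms: -4, -6, 18  ⇒  Σ = 8
Area = |Σ|/2 = 4.
Net area = 217.5 − 4 = 213.5.

213.5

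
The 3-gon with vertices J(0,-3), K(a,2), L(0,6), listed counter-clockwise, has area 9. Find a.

Write out the shoelace sum; only the two edges meeting at K involve a:
2·Area = [(0·2 − a·(-3)) + (a·6 − 0·2)] + 0
       = 9·a + 0 = 18
⇒ a = 2.

2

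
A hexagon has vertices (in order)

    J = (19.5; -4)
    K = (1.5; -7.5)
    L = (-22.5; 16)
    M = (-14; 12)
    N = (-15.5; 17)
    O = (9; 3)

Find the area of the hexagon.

338.5

Apply the surveyor's formula: 2A = Σ (x_i·y_{i+1} − x_{i+1}·y_i), indices taken mod 6.
Σ = (-140.25) + (-144.75) + (-46) + (-52) + (-199.5) + (-94.5) = -677
Area = |Σ|/2 = 338.5.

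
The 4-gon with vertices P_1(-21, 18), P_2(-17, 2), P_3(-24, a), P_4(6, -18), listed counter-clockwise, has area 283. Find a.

The doubled signed area Σ (x_i y_{i+1} − x_{i+1} y_i) is linear in a.
With a=0 it equals 474; the coefficient of a is -23 (from the two edges through P_3).
So -23·a + 474 = 2·283 = 566 ⇒ a = -4.

-4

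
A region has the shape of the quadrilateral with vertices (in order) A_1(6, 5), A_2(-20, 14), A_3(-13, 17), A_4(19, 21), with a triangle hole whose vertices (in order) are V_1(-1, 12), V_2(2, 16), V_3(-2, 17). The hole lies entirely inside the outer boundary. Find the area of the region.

Outer boundary:
Apply Gauss's area formula: 2A = Σ (x_i·y_{i+1} − x_{i+1}·y_i), indices taken mod 4.
Σ = (184) + (-158) + (-596) + (-31) = -601
Area = |Σ|/2 = 300.5.
Hole:
V_1→V_2: (-1)(16) − (2)(12) = -40
V_2→V_3: (2)(17) − (-2)(16) = 66
V_3→V_1: (-2)(12) − (-1)(17) = -7
Σ = 19
Area = |Σ|/2 = 9.5.
Net area = 300.5 − 9.5 = 291.

291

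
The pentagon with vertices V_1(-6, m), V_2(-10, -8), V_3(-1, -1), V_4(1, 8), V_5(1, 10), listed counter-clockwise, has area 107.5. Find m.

10

Write out the shoelace sum; only the two edges meeting at V_1 involve m:
2·Area = [(1·m − (-6)·10) + ((-6)·(-8) − (-10)·m)] + -3
       = 11·m + 105 = 215
⇒ m = 10.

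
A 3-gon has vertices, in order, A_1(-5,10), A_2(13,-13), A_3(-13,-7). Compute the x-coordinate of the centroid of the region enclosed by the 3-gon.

-5/3

Apply the shoelace formula. First the cross-terms c_i = x_i·y_{i+1} − x_{i+1}·y_i:
  -65, -260, -165  ⇒  2A = -490, A = -245.
Then Σ (x_i + x_{i+1})·c_i = 2450, so x̄ = 2450 / (6·(-245)) = -5/3.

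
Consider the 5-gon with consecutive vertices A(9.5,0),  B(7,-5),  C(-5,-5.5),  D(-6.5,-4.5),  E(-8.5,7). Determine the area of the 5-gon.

137.25

Apply the shoelace formula: 2A = Σ (x_i·y_{i+1} − x_{i+1}·y_i), indices taken mod 5.
Σ = (-47.5) + (-63.5) + (-13.25) + (-83.75) + (-66.5) = -274.5
Area = |Σ|/2 = 137.25.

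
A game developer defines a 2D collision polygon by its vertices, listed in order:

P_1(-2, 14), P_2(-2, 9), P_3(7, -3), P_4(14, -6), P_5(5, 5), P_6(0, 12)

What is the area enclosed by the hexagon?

Apply Gauss's area formula: 2A = Σ (x_i·y_{i+1} − x_{i+1}·y_i), indices taken mod 6.
P_1→P_2: (-2)(9) − (-2)(14) = 10
P_2→P_3: (-2)(-3) − (7)(9) = -57
P_3→P_4: (7)(-6) − (14)(-3) = 0
P_4→P_5: (14)(5) − (5)(-6) = 100
P_5→P_6: (5)(12) − (0)(5) = 60
P_6→P_1: (0)(14) − (-2)(12) = 24
Σ = 137
Area = |Σ|/2 = 68.5.

68.5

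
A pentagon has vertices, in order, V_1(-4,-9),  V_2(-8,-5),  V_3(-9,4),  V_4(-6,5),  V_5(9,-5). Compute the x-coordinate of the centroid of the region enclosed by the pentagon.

Apply Gauss's area formula. First the cross-terms c_i = x_i·y_{i+1} − x_{i+1}·y_i:
  -52, -77, -21, -15, -101  ⇒  2A = -266, A = -133.
Then Σ (x_i + x_{i+1})·c_i = 1698, so x̄ = 1698 / (6·(-133)) = -283/133.

-283/133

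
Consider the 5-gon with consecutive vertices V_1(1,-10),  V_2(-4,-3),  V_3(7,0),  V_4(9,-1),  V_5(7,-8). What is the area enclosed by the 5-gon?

Apply the shoelace (surveyor's) formula: 2A = Σ (x_i·y_{i+1} − x_{i+1}·y_i), indices taken mod 5.
V_1→V_2: (1)(-3) − (-4)(-10) = -43
V_2→V_3: (-4)(0) − (7)(-3) = 21
V_3→V_4: (7)(-1) − (9)(0) = -7
V_4→V_5: (9)(-8) − (7)(-1) = -65
V_5→V_1: (7)(-10) − (1)(-8) = -62
Σ = -156
Area = |Σ|/2 = 78.

78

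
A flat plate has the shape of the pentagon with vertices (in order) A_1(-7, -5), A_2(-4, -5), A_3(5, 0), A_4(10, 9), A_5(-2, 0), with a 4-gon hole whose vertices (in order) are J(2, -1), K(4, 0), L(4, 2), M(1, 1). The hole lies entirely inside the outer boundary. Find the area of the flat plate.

Outer boundary:
Cross-terms: 15, 25, 45, 18, 10  ⇒  Σ = 113
Area = |Σ|/2 = 56.5.
Hole:
Σ = (4) + (8) + (2) + (-3) = 11
Area = |Σ|/2 = 5.5.
Net area = 56.5 − 5.5 = 51.

51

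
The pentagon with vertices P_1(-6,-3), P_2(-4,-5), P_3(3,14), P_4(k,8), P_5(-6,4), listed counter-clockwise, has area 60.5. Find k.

The doubled signed area Σ (x_i y_{i+1} − x_{i+1} y_i) is linear in k.
With k=0 it equals 91; the coefficient of k is -10 (from the two edges through P_4).
So -10·k + 91 = 2·60.5 = 121 ⇒ k = -3.

-3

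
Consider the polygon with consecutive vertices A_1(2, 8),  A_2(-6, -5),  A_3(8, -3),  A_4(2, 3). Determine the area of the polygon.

Apply the shoelace formula: 2A = Σ (x_i·y_{i+1} − x_{i+1}·y_i), indices taken mod 4.
Cross-terms: 38, 58, 30, 10  ⇒  Σ = 136
Area = |Σ|/2 = 68.

68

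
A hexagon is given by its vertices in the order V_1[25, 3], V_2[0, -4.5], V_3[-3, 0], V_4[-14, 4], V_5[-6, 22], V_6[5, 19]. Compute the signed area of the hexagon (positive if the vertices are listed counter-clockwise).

Apply the surveyor's formula: 2A = Σ (x_i·y_{i+1} − x_{i+1}·y_i), indices taken mod 6.
V_1→V_2: (25)(-4.5) − (0)(3) = -112.5
V_2→V_3: (0)(0) − (-3)(-4.5) = -13.5
V_3→V_4: (-3)(4) − (-14)(0) = -12
V_4→V_5: (-14)(22) − (-6)(4) = -284
V_5→V_6: (-6)(19) − (5)(22) = -224
V_6→V_1: (5)(3) − (25)(19) = -460
Σ = -1106
Signed area = Σ/2 = -553 (negative ⇒ clockwise traversal).

-553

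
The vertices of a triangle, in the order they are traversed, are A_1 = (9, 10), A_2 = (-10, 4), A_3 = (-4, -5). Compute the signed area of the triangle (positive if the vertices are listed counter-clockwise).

103.5

Σ = (136) + (66) + (5) = 207
Signed area = Σ/2 = 103.5 (positive ⇒ counter-clockwise traversal).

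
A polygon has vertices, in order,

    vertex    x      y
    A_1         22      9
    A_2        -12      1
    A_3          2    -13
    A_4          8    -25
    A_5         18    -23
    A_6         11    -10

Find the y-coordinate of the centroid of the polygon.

-1508/249

Apply the surveyor's formula. First the cross-terms c_i = x_i·y_{i+1} − x_{i+1}·y_i:
  130, 154, 54, 266, 73, 319  ⇒  2A = 996, A = 498.
Then Σ (y_i + y_{i+1})·c_i = -18096, so ȳ = -18096 / (6·498) = -1508/249.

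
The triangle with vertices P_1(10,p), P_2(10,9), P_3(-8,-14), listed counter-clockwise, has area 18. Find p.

7

Write out the shoelace sum; only the two edges meeting at P_1 involve p:
2·Area = [((-8)·p − 10·(-14)) + (10·9 − 10·p)] + -68
       = -18·p + 162 = 36
⇒ p = 7.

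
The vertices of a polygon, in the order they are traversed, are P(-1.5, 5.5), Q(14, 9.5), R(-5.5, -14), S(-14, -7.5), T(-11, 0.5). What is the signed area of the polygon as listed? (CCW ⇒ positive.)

-269.5

Cross-terms: -91.25, -143.75, -154.75, -89.5, -59.75  ⇒  Σ = -539
Signed area = Σ/2 = -269.5 (negative ⇒ clockwise traversal).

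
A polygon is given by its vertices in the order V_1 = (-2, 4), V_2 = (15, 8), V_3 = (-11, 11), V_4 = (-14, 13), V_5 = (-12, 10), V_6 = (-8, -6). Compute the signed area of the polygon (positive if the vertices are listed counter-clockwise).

Apply Gauss's area formula: 2A = Σ (x_i·y_{i+1} − x_{i+1}·y_i), indices taken mod 6.
Σ = (-76) + (253) + (11) + (16) + (152) + (-44) = 312
Signed area = Σ/2 = 156 (positive ⇒ counter-clockwise traversal).

156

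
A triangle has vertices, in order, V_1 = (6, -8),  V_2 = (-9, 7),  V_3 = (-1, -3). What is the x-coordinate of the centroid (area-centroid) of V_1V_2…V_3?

-4/3

Apply the shoelace formula. First the cross-terms c_i = x_i·y_{i+1} − x_{i+1}·y_i:
  -30, 34, 26  ⇒  2A = 30, A = 15.
Then Σ (x_i + x_{i+1})·c_i = -120, so x̄ = -120 / (6·15) = -4/3.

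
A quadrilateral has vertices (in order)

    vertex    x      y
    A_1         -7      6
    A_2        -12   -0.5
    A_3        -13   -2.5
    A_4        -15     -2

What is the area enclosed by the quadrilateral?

8.25

A_1→A_2: (-7)(-0.5) − (-12)(6) = 75.5
A_2→A_3: (-12)(-2.5) − (-13)(-0.5) = 23.5
A_3→A_4: (-13)(-2) − (-15)(-2.5) = -11.5
A_4→A_1: (-15)(6) − (-7)(-2) = -104
Σ = -16.5
Area = |Σ|/2 = 8.25.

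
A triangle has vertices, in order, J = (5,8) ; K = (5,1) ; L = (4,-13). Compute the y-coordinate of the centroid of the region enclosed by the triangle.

Apply the surveyor's formula. First the cross-terms c_i = x_i·y_{i+1} − x_{i+1}·y_i:
  -35, -69, 97  ⇒  2A = -7, A = -3.5.
Then Σ (y_i + y_{i+1})·c_i = 28, so ȳ = 28 / (6·(-3.5)) = -4/3.

-4/3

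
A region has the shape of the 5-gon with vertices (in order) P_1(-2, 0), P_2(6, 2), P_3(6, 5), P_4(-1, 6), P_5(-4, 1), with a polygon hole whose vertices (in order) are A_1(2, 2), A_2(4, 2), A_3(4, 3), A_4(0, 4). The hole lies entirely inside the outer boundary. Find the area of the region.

Outer boundary:
Apply the surveyor's formula: 2A = Σ (x_i·y_{i+1} − x_{i+1}·y_i), indices taken mod 5.
Σ = (-4) + (18) + (41) + (23) + (2) = 80
Area = |Σ|/2 = 40.
Hole:
Apply Gauss's area formula: 2A = Σ (x_i·y_{i+1} − x_{i+1}·y_i), indices taken mod 4.
Cross-terms: -4, 4, 16, -8  ⇒  Σ = 8
Area = |Σ|/2 = 4.
Net area = 40 − 4 = 36.

36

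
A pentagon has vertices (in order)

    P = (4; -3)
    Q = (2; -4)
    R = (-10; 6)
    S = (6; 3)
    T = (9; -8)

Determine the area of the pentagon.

Apply the shoelace formula: 2A = Σ (x_i·y_{i+1} − x_{i+1}·y_i), indices taken mod 5.
Cross-terms: -10, -28, -66, -75, 5  ⇒  Σ = -174
Area = |Σ|/2 = 87.

87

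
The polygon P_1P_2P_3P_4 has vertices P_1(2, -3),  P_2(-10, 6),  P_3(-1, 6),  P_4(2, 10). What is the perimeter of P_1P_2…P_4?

|P_1P_2| = √((-12)² + (9)²) = √225 = 15
|P_2P_3| = √((9)² + (0)²) = √81 = 9
|P_3P_4| = √((3)² + (4)²) = √25 = 5
|P_4P_1| = √((0)² + (-13)²) = √169 = 13
Perimeter = 15 + 9 + 5 + 13 = 42.

42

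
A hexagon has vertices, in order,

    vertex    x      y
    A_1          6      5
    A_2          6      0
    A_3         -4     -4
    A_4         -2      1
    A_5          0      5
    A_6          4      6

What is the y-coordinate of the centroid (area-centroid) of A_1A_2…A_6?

Apply the shoelace formula. First the cross-terms c_i = x_i·y_{i+1} − x_{i+1}·y_i:
  -30, -24, -12, -10, -20, -16  ⇒  2A = -112, A = -56.
Then Σ (y_i + y_{i+1})·c_i = -474, so ȳ = -474 / (6·(-56)) = 79/56.

79/56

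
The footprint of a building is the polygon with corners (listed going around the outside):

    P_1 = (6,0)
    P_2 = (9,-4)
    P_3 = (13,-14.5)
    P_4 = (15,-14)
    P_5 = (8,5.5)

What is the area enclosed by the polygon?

47.25

Apply the shoelace (surveyor's) formula: 2A = Σ (x_i·y_{i+1} − x_{i+1}·y_i), indices taken mod 5.
Σ = (-24) + (-78.5) + (35.5) + (194.5) + (-33) = 94.5
Area = |Σ|/2 = 47.25.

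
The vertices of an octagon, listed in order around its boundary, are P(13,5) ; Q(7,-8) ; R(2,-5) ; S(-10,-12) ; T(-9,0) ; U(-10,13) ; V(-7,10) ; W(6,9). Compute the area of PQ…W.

Apply the surveyor's formula: 2A = Σ (x_i·y_{i+1} − x_{i+1}·y_i), indices taken mod 8.
Cross-terms: -139, -19, -74, -108, -117, -9, -123, -87  ⇒  Σ = -676
Area = |Σ|/2 = 338.

338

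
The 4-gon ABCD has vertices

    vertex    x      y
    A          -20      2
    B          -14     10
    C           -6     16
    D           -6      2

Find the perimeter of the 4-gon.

48

|AB| = √((6)² + (8)²) = √100 = 10
|BC| = √((8)² + (6)²) = √100 = 10
|CD| = √((0)² + (-14)²) = √196 = 14
|DA| = √((-14)² + (0)²) = √196 = 14
Perimeter = 10 + 10 + 14 + 14 = 48.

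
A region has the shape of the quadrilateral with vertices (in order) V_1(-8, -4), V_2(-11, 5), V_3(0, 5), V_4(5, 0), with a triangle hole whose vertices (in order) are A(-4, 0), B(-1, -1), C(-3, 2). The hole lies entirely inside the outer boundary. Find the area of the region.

Outer boundary:
Apply the shoelace (surveyor's) formula: 2A = Σ (x_i·y_{i+1} − x_{i+1}·y_i), indices taken mod 4.
V_1→V_2: (-8)(5) − (-11)(-4) = -84
V_2→V_3: (-11)(5) − (0)(5) = -55
V_3→V_4: (0)(0) − (5)(5) = -25
V_4→V_1: (5)(-4) − (-8)(0) = -20
Σ = -184
Area = |Σ|/2 = 92.
Hole:
Apply the shoelace formula: 2A = Σ (x_i·y_{i+1} − x_{i+1}·y_i), indices taken mod 3.
A→B: (-4)(-1) − (-1)(0) = 4
B→C: (-1)(2) − (-3)(-1) = -5
C→A: (-3)(0) − (-4)(2) = 8
Σ = 7
Area = |Σ|/2 = 3.5.
Net area = 92 − 3.5 = 88.5.

88.5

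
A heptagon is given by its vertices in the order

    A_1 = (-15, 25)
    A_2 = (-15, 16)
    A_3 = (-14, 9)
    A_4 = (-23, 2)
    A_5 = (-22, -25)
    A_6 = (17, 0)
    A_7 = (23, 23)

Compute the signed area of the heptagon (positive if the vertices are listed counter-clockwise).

1379

Σ = (135) + (89) + (179) + (619) + (425) + (391) + (920) = 2758
Signed area = Σ/2 = 1379 (positive ⇒ counter-clockwise traversal).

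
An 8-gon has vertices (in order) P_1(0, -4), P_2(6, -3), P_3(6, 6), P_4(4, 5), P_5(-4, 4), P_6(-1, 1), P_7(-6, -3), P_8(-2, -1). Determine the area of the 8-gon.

68.5

P_1→P_2: (0)(-3) − (6)(-4) = 24
P_2→P_3: (6)(6) − (6)(-3) = 54
P_3→P_4: (6)(5) − (4)(6) = 6
P_4→P_5: (4)(4) − (-4)(5) = 36
P_5→P_6: (-4)(1) − (-1)(4) = 0
P_6→P_7: (-1)(-3) − (-6)(1) = 9
P_7→P_8: (-6)(-1) − (-2)(-3) = 0
P_8→P_1: (-2)(-4) − (0)(-1) = 8
Σ = 137
Area = |Σ|/2 = 68.5.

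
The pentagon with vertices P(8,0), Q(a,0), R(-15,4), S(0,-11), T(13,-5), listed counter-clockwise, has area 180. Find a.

The doubled signed area Σ (x_i y_{i+1} − x_{i+1} y_i) is linear in a.
With a=0 it equals 348; the coefficient of a is 4 (from the two edges through Q).
So 4·a + 348 = 2·180 = 360 ⇒ a = 3.

3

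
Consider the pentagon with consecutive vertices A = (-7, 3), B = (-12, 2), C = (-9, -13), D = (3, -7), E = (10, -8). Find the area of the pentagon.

159

Apply the shoelace (surveyor's) formula: 2A = Σ (x_i·y_{i+1} − x_{i+1}·y_i), indices taken mod 5.
Σ = (22) + (174) + (102) + (46) + (-26) = 318
Area = |Σ|/2 = 159.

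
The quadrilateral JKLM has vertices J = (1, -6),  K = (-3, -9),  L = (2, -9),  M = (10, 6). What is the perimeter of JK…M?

42

|JK| = √((-4)² + (-3)²) = √25 = 5
|KL| = √((5)² + (0)²) = √25 = 5
|LM| = √((8)² + (15)²) = √289 = 17
|MJ| = √((-9)² + (-12)²) = √225 = 15
Perimeter = 5 + 5 + 17 + 15 = 42.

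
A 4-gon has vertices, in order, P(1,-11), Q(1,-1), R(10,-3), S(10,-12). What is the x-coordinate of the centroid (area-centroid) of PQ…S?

Apply the shoelace formula. First the cross-terms c_i = x_i·y_{i+1} − x_{i+1}·y_i:
  10, 7, -90, -98  ⇒  2A = -171, A = -85.5.
Then Σ (x_i + x_{i+1})·c_i = -2781, so x̄ = -2781 / (6·(-85.5)) = 103/19.

103/19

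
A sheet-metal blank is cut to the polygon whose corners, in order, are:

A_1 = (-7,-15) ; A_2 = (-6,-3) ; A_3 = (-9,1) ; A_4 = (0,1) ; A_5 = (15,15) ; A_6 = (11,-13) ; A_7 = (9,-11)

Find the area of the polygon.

351

Σ = (-69) + (-33) + (-9) + (-15) + (-360) + (-4) + (-212) = -702
Area = |Σ|/2 = 351.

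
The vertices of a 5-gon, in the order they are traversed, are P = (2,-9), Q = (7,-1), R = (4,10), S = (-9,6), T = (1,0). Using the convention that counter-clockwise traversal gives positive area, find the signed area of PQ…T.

Apply Gauss's area formula: 2A = Σ (x_i·y_{i+1} − x_{i+1}·y_i), indices taken mod 5.
Σ = (61) + (74) + (114) + (-6) + (-9) = 234
Signed area = Σ/2 = 117 (positive ⇒ counter-clockwise traversal).

117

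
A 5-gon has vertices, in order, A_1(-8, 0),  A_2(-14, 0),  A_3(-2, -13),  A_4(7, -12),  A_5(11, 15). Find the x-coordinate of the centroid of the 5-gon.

7/6

Apply the shoelace (surveyor's) formula. First the cross-terms c_i = x_i·y_{i+1} − x_{i+1}·y_i:
  0, 182, 115, 237, 120  ⇒  2A = 654, A = 327.
Then Σ (x_i + x_{i+1})·c_i = 2289, so x̄ = 2289 / (6·327) = 7/6.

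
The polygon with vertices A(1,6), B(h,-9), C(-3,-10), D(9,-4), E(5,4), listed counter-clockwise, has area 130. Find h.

Write out the shoelace sum; only the two edges meeting at B involve h:
2·Area = [(1·(-9) − h·6) + (h·(-10) − (-3)·(-9))] + 184
       = -16·h + 148 = 260
⇒ h = -7.

-7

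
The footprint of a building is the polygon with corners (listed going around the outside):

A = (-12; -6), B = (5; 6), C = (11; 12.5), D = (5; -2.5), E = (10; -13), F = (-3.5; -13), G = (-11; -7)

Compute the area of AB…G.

243.75

Apply Gauss's area formula: 2A = Σ (x_i·y_{i+1} − x_{i+1}·y_i), indices taken mod 7.
Cross-terms: -42, -3.5, -90, -40, -175.5, -118.5, -18  ⇒  Σ = -487.5
Area = |Σ|/2 = 243.75.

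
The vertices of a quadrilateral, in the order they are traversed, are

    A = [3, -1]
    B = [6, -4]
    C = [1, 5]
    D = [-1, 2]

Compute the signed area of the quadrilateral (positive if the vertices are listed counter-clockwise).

A→B: (3)(-4) − (6)(-1) = -6
B→C: (6)(5) − (1)(-4) = 34
C→D: (1)(2) − (-1)(5) = 7
D→A: (-1)(-1) − (3)(2) = -5
Σ = 30
Signed area = Σ/2 = 15 (positive ⇒ counter-clockwise traversal).

15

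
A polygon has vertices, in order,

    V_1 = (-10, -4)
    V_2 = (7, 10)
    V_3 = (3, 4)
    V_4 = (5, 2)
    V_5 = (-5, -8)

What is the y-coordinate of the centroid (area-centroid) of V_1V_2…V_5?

Apply Gauss's area formula. First the cross-terms c_i = x_i·y_{i+1} − x_{i+1}·y_i:
  -72, -2, -14, -30, -60  ⇒  2A = -178, A = -89.
Then Σ (y_i + y_{i+1})·c_i = 356, so ȳ = 356 / (6·(-89)) = -2/3.

-2/3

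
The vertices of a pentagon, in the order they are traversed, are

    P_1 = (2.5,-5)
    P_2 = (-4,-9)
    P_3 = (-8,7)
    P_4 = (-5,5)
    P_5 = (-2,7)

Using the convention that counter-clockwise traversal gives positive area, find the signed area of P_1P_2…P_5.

-90

Apply the surveyor's formula: 2A = Σ (x_i·y_{i+1} − x_{i+1}·y_i), indices taken mod 5.
Cross-terms: -42.5, -100, -5, -25, -7.5  ⇒  Σ = -180
Signed area = Σ/2 = -90 (negative ⇒ clockwise traversal).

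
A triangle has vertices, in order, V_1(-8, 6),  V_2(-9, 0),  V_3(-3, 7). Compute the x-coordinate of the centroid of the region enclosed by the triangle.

Apply the shoelace formula. First the cross-terms c_i = x_i·y_{i+1} − x_{i+1}·y_i:
  54, -63, 38  ⇒  2A = 29, A = 14.5.
Then Σ (x_i + x_{i+1})·c_i = -580, so x̄ = -580 / (6·14.5) = -20/3.

-20/3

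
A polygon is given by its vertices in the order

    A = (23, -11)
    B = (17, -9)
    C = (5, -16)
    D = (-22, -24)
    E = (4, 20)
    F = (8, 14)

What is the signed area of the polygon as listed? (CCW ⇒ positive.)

Apply the surveyor's formula: 2A = Σ (x_i·y_{i+1} − x_{i+1}·y_i), indices taken mod 6.
A→B: (23)(-9) − (17)(-11) = -20
B→C: (17)(-16) − (5)(-9) = -227
C→D: (5)(-24) − (-22)(-16) = -472
D→E: (-22)(20) − (4)(-24) = -344
E→F: (4)(14) − (8)(20) = -104
F→A: (8)(-11) − (23)(14) = -410
Σ = -1577
Signed area = Σ/2 = -788.5 (negative ⇒ clockwise traversal).

-788.5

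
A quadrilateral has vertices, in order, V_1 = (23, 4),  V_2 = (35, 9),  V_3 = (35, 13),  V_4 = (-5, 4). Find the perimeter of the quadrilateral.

|V_1V_2| = √((12)² + (5)²) = √169 = 13
|V_2V_3| = √((0)² + (4)²) = √16 = 4
|V_3V_4| = √((-40)² + (-9)²) = √1681 = 41
|V_4V_1| = √((28)² + (0)²) = √784 = 28
Perimeter = 13 + 4 + 41 + 28 = 86.

86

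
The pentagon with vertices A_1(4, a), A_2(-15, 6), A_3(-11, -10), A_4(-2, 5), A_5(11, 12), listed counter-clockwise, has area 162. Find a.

The doubled signed area Σ (x_i y_{i+1} − x_{i+1} y_i) is linear in a.
With a=0 it equals 38; the coefficient of a is 26 (from the two edges through A_1).
So 26·a + 38 = 2·162 = 324 ⇒ a = 11.

11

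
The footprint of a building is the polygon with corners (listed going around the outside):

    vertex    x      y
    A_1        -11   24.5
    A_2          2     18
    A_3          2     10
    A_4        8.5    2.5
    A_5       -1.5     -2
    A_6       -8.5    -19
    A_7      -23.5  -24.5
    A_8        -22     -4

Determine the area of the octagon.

Apply the shoelace (surveyor's) formula: 2A = Σ (x_i·y_{i+1} − x_{i+1}·y_i), indices taken mod 8.
A_1→A_2: (-11)(18) − (2)(24.5) = -247
A_2→A_3: (2)(10) − (2)(18) = -16
A_3→A_4: (2)(2.5) − (8.5)(10) = -80
A_4→A_5: (8.5)(-2) − (-1.5)(2.5) = -13.25
A_5→A_6: (-1.5)(-19) − (-8.5)(-2) = 11.5
A_6→A_7: (-8.5)(-24.5) − (-23.5)(-19) = -238.25
A_7→A_8: (-23.5)(-4) − (-22)(-24.5) = -445
A_8→A_1: (-22)(24.5) − (-11)(-4) = -583
Σ = -1611
Area = |Σ|/2 = 805.5.

805.5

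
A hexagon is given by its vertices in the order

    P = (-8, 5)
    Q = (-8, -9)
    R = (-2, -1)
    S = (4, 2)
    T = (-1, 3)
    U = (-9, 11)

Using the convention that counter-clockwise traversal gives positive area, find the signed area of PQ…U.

Apply the shoelace (surveyor's) formula: 2A = Σ (x_i·y_{i+1} − x_{i+1}·y_i), indices taken mod 6.
P→Q: (-8)(-9) − (-8)(5) = 112
Q→R: (-8)(-1) − (-2)(-9) = -10
R→S: (-2)(2) − (4)(-1) = 0
S→T: (4)(3) − (-1)(2) = 14
T→U: (-1)(11) − (-9)(3) = 16
U→P: (-9)(5) − (-8)(11) = 43
Σ = 175
Signed area = Σ/2 = 87.5 (positive ⇒ counter-clockwise traversal).

87.5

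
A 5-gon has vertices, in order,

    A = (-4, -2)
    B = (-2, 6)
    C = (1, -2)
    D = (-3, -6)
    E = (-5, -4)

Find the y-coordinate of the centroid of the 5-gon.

Apply the surveyor's formula. First the cross-terms c_i = x_i·y_{i+1} − x_{i+1}·y_i:
  -28, -2, -12, -18, -6  ⇒  2A = -66, A = -33.
Then Σ (y_i + y_{i+1})·c_i = 192, so ȳ = 192 / (6·(-33)) = -32/33.

-32/33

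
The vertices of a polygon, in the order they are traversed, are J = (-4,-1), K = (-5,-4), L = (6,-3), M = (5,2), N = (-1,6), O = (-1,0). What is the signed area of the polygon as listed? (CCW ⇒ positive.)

Apply the shoelace (surveyor's) formula: 2A = Σ (x_i·y_{i+1} − x_{i+1}·y_i), indices taken mod 6.
Σ = (11) + (39) + (27) + (32) + (6) + (1) = 116
Signed area = Σ/2 = 58 (positive ⇒ counter-clockwise traversal).

58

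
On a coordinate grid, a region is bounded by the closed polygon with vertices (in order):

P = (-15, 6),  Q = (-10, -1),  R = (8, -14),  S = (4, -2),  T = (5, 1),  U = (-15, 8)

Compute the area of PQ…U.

Σ = (75) + (148) + (40) + (14) + (55) + (30) = 362
Area = |Σ|/2 = 181.

181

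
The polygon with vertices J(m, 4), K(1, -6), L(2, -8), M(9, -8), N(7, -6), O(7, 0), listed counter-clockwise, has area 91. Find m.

-9

Write out the shoelace sum; only the two edges meeting at J involve m:
2·Area = [(7·4 − m·0) + (m·(-6) − 1·4)] + 104
       = -6·m + 128 = 182
⇒ m = -9.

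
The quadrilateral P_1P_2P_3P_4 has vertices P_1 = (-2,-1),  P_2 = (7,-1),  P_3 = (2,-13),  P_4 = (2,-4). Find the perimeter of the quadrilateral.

|P_1P_2| = √((9)² + (0)²) = √81 = 9
|P_2P_3| = √((-5)² + (-12)²) = √169 = 13
|P_3P_4| = √((0)² + (9)²) = √81 = 9
|P_4P_1| = √((-4)² + (3)²) = √25 = 5
Perimeter = 9 + 13 + 9 + 5 = 36.

36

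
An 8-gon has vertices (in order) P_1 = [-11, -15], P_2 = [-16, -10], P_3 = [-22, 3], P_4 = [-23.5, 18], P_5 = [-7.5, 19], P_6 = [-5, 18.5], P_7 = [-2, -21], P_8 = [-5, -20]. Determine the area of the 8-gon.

Σ = (-130) + (-268) + (-325.5) + (-311.5) + (-43.75) + (142) + (-65) + (-145) = -1146.75
Area = |Σ|/2 = 573.375.

573.375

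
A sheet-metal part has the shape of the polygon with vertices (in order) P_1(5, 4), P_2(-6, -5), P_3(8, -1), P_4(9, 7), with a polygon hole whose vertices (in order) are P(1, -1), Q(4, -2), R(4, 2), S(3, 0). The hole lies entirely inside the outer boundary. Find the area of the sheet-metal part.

51

Outer boundary:
Apply the shoelace formula: 2A = Σ (x_i·y_{i+1} − x_{i+1}·y_i), indices taken mod 4.
P_1→P_2: (5)(-5) − (-6)(4) = -1
P_2→P_3: (-6)(-1) − (8)(-5) = 46
P_3→P_4: (8)(7) − (9)(-1) = 65
P_4→P_1: (9)(4) − (5)(7) = 1
Σ = 111
Area = |Σ|/2 = 55.5.
Hole:
Apply Gauss's area formula: 2A = Σ (x_i·y_{i+1} − x_{i+1}·y_i), indices taken mod 4.
Σ = (2) + (16) + (-6) + (-3) = 9
Area = |Σ|/2 = 4.5.
Net area = 55.5 − 4.5 = 51.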